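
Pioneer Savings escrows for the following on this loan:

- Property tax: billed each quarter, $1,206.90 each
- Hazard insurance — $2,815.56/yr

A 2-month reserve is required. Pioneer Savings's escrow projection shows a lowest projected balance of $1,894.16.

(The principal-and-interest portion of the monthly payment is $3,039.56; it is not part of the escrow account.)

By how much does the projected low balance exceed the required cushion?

$620.30

Property tax = $1,206.90 × 4 = $4,827.60 annually
Hazard insurance = $2,815.56 annually
Total per year = $4,827.60 + $2,815.56 = $7,643.16
Base monthly escrow = $7,643.16 ÷ 12 = $636.93
Required reserve = 2 × $636.93 = $1,273.86
Surplus = $1,894.16 − $1,273.86 = $620.30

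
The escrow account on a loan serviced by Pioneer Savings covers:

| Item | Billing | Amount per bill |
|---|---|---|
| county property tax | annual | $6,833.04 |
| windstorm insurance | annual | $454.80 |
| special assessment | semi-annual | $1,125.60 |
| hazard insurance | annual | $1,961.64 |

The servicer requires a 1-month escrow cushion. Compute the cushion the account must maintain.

$958.39

County property tax: $6,833.04
Windstorm insurance: $454.80
Special assessment: $1,125.60 × 2 = $2,251.20
Hazard insurance: $1,961.64
Total annual escrow = $6,833.04 + $454.80 + $2,251.20 + $1,961.64 = $11,500.68
Monthly = $11,500.68 / 12 = $958.39
Cushion = 1 × $958.39 = $958.39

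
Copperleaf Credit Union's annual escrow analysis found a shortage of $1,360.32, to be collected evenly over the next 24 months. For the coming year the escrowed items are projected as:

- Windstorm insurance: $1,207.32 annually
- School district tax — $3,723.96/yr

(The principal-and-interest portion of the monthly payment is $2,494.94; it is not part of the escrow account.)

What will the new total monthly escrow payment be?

Windstorm insurance — $1,207.32/yr
School district tax — $3,723.96/yr
Annual escrow total = $1,207.32 + $3,723.96 = $4,931.28
Monthly = $4,931.28 ÷ 12 = $410.94
Shortage spread = $1,360.32 ÷ 24 = $56.68/mo
Adjusted monthly = $410.94 + $56.68 = $467.62

$467.62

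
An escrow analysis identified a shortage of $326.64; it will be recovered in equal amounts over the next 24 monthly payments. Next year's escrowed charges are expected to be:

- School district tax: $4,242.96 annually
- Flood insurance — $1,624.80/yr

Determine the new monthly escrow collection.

$502.59

School district tax: $4,242.96 annually
Flood insurance: $1,624.80 annually
Total per year = $4,242.96 + $1,624.80 = $5,867.76
Monthly escrow = $5,867.76 ÷ 12 = $488.98
Shortage spread = $326.64 ÷ 24 = $13.61/mo
New monthly escrow = $488.98 + $13.61 = $502.59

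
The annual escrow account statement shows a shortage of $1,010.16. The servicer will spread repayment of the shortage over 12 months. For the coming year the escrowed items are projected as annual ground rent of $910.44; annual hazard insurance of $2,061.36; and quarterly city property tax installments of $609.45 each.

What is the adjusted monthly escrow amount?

Ground rent — $910.44/yr
Hazard insurance — $2,061.36/yr
City property tax — $609.45 × 4 = $2,437.80/yr
Yearly total = $910.44 + $2,061.36 + $2,437.80 = $5,409.60
Base monthly escrow = $5,409.60 / 12 = $450.80
Shortage per month = $1,010.16 / 12 = $84.18
Adjusted monthly = $450.80 + $84.18 = $534.98

$534.98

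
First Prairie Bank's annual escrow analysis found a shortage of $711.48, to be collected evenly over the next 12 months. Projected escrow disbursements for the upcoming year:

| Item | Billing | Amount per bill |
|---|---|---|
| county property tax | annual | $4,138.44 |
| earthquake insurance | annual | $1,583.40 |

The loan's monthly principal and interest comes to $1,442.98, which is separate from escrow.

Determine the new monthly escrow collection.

County property tax = $4,138.44/yr
Earthquake insurance = $1,583.40/yr
Total annual escrow = $5,721.84
Base monthly escrow = $5,721.84 / 12 = $476.82
Shortage per month = $711.48 / 12 = $59.29
New monthly escrow = $476.82 + $59.29 = $536.11

$536.11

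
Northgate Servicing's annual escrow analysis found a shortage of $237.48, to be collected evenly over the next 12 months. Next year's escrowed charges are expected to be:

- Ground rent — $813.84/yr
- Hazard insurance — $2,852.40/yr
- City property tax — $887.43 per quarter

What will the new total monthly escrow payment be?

$621.12

Ground rent — $813.84 per year
Hazard insurance — $2,852.40 per year
City property tax — $887.43 × 4 = $3,549.72 per year
Annual escrow total = $813.84 + $2,852.40 + $3,549.72 = $7,215.96
Monthly escrow = $7,215.96 / 12 = $601.33
Shortage spread = $237.48 / 12 = $19.79/mo
Adjusted monthly = $601.33 + $19.79 = $621.12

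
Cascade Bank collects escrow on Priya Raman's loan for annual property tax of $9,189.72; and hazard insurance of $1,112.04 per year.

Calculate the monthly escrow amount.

$858.48

Property tax — $9,189.72 annually
Hazard insurance — $1,112.04 annually
Combined annual = $9,189.72 + $1,112.04 = $10,301.76
Monthly = $10,301.76 / 12 = $858.48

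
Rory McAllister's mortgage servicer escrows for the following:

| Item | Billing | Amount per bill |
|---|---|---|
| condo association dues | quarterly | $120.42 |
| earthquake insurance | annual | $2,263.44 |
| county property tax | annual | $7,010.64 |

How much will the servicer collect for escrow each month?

$812.98

Condo association dues — $120.42 × 4 = $481.68 annually
Earthquake insurance — $2,263.44 annually
County property tax — $7,010.64 annually
Total per year = $481.68 + $2,263.44 + $7,010.64 = $9,755.76
Monthly = $9,755.76 ÷ 12 = $812.98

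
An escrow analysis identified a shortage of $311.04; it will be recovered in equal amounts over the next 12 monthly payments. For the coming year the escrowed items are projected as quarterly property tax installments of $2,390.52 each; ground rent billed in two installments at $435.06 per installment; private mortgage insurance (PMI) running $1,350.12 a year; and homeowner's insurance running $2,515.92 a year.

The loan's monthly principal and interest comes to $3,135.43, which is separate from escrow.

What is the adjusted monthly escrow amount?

Property tax — $2,390.52 × 4 = $9,562.08
Ground rent — $435.06 × 2 = $870.12
Private mortgage insurance (PMI) — $1,350.12
Homeowner's insurance — $2,515.92
Total annual escrow = $9,562.08 + $870.12 + $1,350.12 + $2,515.92 = $14,298.24
Per month = $14,298.24 ÷ 12 = $1,191.52
Shortage per month = $311.04 / 12 = $25.92
Adjusted monthly = $1,191.52 + $25.92 = $1,217.44

$1,217.44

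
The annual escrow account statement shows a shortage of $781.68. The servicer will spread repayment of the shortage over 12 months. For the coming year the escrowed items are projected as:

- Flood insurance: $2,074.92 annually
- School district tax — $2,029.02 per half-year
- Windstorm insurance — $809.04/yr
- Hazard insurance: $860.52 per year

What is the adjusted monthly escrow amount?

Flood insurance — $2,074.92 annually
School district tax — $2,029.02 × 2 = $4,058.04 annually
Windstorm insurance — $809.04 annually
Hazard insurance — $860.52 annually
Combined annual = $2,074.92 + $4,058.04 + $809.04 + $860.52 = $7,802.52
Per month = $7,802.52 ÷ 12 = $650.21
Shortage per month = $781.68 ÷ 12 = $65.14
New monthly escrow = $650.21 + $65.14 = $715.35

$715.35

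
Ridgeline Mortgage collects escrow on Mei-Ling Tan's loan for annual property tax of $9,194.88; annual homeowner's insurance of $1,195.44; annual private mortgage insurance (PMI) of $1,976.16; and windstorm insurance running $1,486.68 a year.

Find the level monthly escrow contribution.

Property tax: $9,194.88
Homeowner's insurance: $1,195.44
Private mortgage insurance (PMI): $1,976.16
Windstorm insurance: $1,486.68
Total per year = $9,194.88 + $1,195.44 + $1,976.16 + $1,486.68 = $13,853.16
Monthly = $13,853.16 / 12 = $1,154.43

$1,154.43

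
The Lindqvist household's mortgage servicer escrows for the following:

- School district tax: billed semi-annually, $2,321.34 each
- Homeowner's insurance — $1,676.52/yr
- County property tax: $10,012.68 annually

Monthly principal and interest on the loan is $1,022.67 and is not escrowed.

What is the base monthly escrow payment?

School district tax = $2,321.34 × 2 = $4,642.68 per year
Homeowner's insurance = $1,676.52 per year
County property tax = $10,012.68 per year
Total per year = $16,331.88
Monthly escrow = $16,331.88 ÷ 12 = $1,360.99

$1,360.99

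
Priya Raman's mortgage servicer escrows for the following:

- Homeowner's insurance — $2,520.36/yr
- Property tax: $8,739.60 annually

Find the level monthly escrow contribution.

Homeowner's insurance = $2,520.36/yr
Property tax = $8,739.60/yr
Total per year = $2,520.36 + $8,739.60 = $11,259.96
Per month = $11,259.96 / 12 = $938.33

$938.33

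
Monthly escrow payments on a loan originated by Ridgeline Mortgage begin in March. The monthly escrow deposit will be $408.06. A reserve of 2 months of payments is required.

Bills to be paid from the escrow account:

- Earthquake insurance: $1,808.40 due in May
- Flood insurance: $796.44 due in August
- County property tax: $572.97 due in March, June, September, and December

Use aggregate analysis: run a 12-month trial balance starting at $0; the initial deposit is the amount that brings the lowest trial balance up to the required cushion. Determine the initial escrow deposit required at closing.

$2,283.45

Cushion = 2 × $408.06 = $816.12
Trial balance (start $0, +$408.06 each month, − disbursements):
  Mar: +$408.06 − $572.97 → -$164.91
  Apr: +$408.06 → $243.15
  May: +$408.06 − $1,808.40 → -$1,157.19
  Jun: +$408.06 − $572.97 → -$1,322.10
  Jul: +$408.06 → -$914.04
  Aug: +$408.06 − $796.44 → -$1,302.42
  Sep: +$408.06 − $572.97 → -$1,467.33
  Oct: +$408.06 → -$1,059.27
  Nov: +$408.06 → -$651.21
  Dec: +$408.06 − $572.97 → -$816.12
  Jan: +$408.06 → -$408.06
  Feb: +$408.06 → $0.00
Lowest trial balance = -$1,467.33 (Sep)
Initial deposit = cushion − low point = $816.12 − (-$1,467.33) = $2,283.45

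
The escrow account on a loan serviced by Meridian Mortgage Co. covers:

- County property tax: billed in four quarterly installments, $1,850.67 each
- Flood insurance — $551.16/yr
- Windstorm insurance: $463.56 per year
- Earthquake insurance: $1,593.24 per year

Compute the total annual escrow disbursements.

County property tax — $1,850.67 × 4 = $7,402.68
Flood insurance — $551.16
Windstorm insurance — $463.56
Earthquake insurance — $1,593.24
Combined annual = $7,402.68 + $551.16 + $463.56 + $1,593.24 = $10,010.64

$10,010.64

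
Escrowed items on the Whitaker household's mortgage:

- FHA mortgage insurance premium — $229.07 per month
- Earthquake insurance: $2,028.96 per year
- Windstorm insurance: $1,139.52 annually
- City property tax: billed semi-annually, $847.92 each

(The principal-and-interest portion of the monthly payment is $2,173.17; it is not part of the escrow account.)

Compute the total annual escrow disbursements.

FHA mortgage insurance premium = $229.07 × 12 = $2,748.84 per year
Earthquake insurance = $2,028.96 per year
Windstorm insurance = $1,139.52 per year
City property tax = $847.92 × 2 = $1,695.84 per year
Total per year = $7,613.16

$7,613.16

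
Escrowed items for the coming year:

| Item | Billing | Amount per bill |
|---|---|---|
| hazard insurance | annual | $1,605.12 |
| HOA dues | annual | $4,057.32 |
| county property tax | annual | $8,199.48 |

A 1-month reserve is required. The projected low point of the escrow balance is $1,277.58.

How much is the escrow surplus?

$122.42

Hazard insurance: $1,605.12 per year
HOA dues: $4,057.32 per year
County property tax: $8,199.48 per year
Combined annual = $1,605.12 + $4,057.32 + $8,199.48 = $13,861.92
Per month = $13,861.92 / 12 = $1,155.16
Required cushion = 1 × $1,155.16 = $1,155.16
Surplus = $1,277.58 − $1,155.16 = $122.42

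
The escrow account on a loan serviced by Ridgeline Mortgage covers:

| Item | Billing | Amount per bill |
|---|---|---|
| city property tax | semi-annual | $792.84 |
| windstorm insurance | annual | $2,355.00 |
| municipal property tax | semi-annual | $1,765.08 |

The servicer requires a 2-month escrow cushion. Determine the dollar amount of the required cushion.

City property tax — $792.84 × 2 = $1,585.68
Windstorm insurance — $2,355.00
Municipal property tax — $1,765.08 × 2 = $3,530.16
Yearly total = $1,585.68 + $2,355.00 + $3,530.16 = $7,470.84
Monthly = $7,470.84 / 12 = $622.57
Reserve = 2 × $622.57 = $1,245.14

$1,245.14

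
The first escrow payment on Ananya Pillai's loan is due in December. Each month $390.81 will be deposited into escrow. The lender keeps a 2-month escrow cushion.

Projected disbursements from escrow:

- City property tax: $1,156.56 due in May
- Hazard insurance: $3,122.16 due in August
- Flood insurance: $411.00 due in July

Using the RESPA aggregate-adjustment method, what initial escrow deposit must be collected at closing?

Cushion = 2 × $390.81 = $781.62
Trial balance (start $0, +$390.81 each month, − disbursements):
  Dec: +$390.81 → $390.81
  Jan: +$390.81 → $781.62
  Feb: +$390.81 → $1,172.43
  Mar: +$390.81 → $1,563.24
  Apr: +$390.81 → $1,954.05
  May: +$390.81 − $1,156.56 → $1,188.30
  Jun: +$390.81 → $1,579.11
  Jul: +$390.81 − $411.00 → $1,558.92
  Aug: +$390.81 − $3,122.16 → -$1,172.43
  Sep: +$390.81 → -$781.62
  Oct: +$390.81 → -$390.81
  Nov: +$390.81 → $0.00
Lowest trial balance = -$1,172.43 (Aug)
Initial deposit = cushion − low point = $781.62 − (-$1,172.43) = $1,954.05

$1,954.05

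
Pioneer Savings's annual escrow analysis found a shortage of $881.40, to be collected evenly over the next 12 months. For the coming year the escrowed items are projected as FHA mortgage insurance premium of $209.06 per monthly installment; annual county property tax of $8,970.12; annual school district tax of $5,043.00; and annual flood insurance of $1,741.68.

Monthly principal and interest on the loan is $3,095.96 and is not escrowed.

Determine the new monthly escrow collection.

$1,595.41

FHA mortgage insurance premium — $209.06 × 12 = $2,508.72/yr
County property tax — $8,970.12/yr
School district tax — $5,043.00/yr
Flood insurance — $1,741.68/yr
Annual escrow total = $2,508.72 + $8,970.12 + $5,043.00 + $1,741.68 = $18,263.52
Monthly escrow = $18,263.52 ÷ 12 = $1,521.96
Monthly shortage recovery: $881.40 ÷ 12 = $73.45
New monthly escrow = $1,521.96 + $73.45 = $1,595.41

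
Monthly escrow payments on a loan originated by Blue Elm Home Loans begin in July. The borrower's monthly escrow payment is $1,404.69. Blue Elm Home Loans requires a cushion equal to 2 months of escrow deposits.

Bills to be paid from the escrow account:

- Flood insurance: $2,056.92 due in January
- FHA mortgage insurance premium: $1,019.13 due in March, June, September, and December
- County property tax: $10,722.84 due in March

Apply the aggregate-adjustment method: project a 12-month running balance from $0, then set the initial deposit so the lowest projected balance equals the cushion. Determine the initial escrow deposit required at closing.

Cushion = 2 × $1,404.69 = $2,809.38
Trial balance (start $0, +$1,404.69 each month, − disbursements):
  Jul: +$1,404.69 → $1,404.69
  Aug: +$1,404.69 → $2,809.38
  Sep: +$1,404.69 − $1,019.13 → $3,194.94
  Oct: +$1,404.69 → $4,599.63
  Nov: +$1,404.69 → $6,004.32
  Dec: +$1,404.69 − $1,019.13 → $6,389.88
  Jan: +$1,404.69 − $2,056.92 → $5,737.65
  Feb: +$1,404.69 → $7,142.34
  Mar: +$1,404.69 − $11,741.97 → -$3,194.94
  Apr: +$1,404.69 → -$1,790.25
  May: +$1,404.69 → -$385.56
  Jun: +$1,404.69 − $1,019.13 → $0.00
Lowest trial balance = -$3,194.94 (Mar)
Initial deposit = cushion − low point = $2,809.38 − (-$3,194.94) = $6,004.32

$6,004.32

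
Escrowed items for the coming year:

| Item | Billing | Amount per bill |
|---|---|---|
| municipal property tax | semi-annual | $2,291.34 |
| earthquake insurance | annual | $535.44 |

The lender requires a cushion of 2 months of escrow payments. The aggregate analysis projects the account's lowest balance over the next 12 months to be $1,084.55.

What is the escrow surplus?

Municipal property tax: $2,291.34 × 2 = $4,582.68
Earthquake insurance: $535.44
Yearly total = $4,582.68 + $535.44 = $5,118.12
Monthly escrow = $5,118.12 ÷ 12 = $426.51
Cushion = 2 × $426.51 = $853.02
Excess over cushion: $1,084.55 − $853.02 = $231.53

$231.53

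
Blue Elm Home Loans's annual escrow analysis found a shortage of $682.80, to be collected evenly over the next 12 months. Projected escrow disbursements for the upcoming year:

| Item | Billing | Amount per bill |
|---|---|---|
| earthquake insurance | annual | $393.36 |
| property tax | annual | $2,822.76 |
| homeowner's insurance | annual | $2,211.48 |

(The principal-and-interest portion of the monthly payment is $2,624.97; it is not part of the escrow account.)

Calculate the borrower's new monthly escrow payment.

Earthquake insurance: $393.36 per year
Property tax: $2,822.76 per year
Homeowner's insurance: $2,211.48 per year
Combined annual = $393.36 + $2,822.76 + $2,211.48 = $5,427.60
Monthly escrow = $5,427.60 / 12 = $452.30
Shortage per month = $682.80 / 12 = $56.90
Adjusted monthly = $452.30 + $56.90 = $509.20

$509.20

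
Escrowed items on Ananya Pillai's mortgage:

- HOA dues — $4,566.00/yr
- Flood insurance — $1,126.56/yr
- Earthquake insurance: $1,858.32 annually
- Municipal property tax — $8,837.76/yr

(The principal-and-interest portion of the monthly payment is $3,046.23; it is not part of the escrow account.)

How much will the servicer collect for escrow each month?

$1,365.72

HOA dues — $4,566.00
Flood insurance — $1,126.56
Earthquake insurance — $1,858.32
Municipal property tax — $8,837.76
Annual escrow total = $16,388.64
Base monthly escrow = $16,388.64 / 12 = $1,365.72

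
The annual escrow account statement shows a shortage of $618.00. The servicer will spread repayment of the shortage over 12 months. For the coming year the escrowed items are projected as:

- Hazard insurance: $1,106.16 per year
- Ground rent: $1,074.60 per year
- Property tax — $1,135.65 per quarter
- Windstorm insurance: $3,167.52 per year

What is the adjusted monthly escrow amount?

Hazard insurance = $1,106.16
Ground rent = $1,074.60
Property tax = $1,135.65 × 4 = $4,542.60
Windstorm insurance = $3,167.52
Annual escrow total = $1,106.16 + $1,074.60 + $4,542.60 + $3,167.52 = $9,890.88
Per month = $9,890.88 / 12 = $824.24
Shortage per month = $618.00 / 12 = $51.50
New monthly escrow = $824.24 + $51.50 = $875.74

$875.74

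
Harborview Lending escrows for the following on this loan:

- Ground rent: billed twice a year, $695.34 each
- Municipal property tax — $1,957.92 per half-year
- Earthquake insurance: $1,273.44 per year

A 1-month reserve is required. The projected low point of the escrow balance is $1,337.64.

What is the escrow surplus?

Ground rent = $695.34 × 2 = $1,390.68 annually
Municipal property tax = $1,957.92 × 2 = $3,915.84 annually
Earthquake insurance = $1,273.44 annually
Annual escrow total = $1,390.68 + $3,915.84 + $1,273.44 = $6,579.96
Base monthly escrow = $6,579.96 ÷ 12 = $548.33
Required cushion = 1 × $548.33 = $548.33
Excess over cushion: $1,337.64 − $548.33 = $789.31

$789.31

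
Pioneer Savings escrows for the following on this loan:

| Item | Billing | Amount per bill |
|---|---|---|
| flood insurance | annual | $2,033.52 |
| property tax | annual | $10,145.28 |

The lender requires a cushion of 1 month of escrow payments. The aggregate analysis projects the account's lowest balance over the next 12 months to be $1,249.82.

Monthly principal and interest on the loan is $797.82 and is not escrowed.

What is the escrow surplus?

$234.92

Flood insurance — $2,033.52/yr
Property tax — $10,145.28/yr
Total annual escrow = $2,033.52 + $10,145.28 = $12,178.80
Per month = $12,178.80 / 12 = $1,014.90
Required reserve = 1 × $1,014.90 = $1,014.90
Surplus = $1,249.82 − $1,014.90 = $234.92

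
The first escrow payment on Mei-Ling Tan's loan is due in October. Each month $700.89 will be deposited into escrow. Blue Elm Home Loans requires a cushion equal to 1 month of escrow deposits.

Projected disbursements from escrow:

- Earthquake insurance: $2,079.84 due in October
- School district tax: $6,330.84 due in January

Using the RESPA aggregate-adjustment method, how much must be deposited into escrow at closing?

$6,308.01

Cushion = 1 × $700.89 = $700.89
Trial balance (start $0, +$700.89 each month, − disbursements):
  Oct: +$700.89 − $2,079.84 → -$1,378.95
  Nov: +$700.89 → -$678.06
  Dec: +$700.89 → $22.83
  Jan: +$700.89 − $6,330.84 → -$5,607.12
  Feb: +$700.89 → -$4,906.23
  Mar: +$700.89 → -$4,205.34
  Apr: +$700.89 → -$3,504.45
  May: +$700.89 → -$2,803.56
  Jun: +$700.89 → -$2,102.67
  Jul: +$700.89 → -$1,401.78
  Aug: +$700.89 → -$700.89
  Sep: +$700.89 → $0.00
Lowest trial balance = -$5,607.12 (Jan)
Initial deposit = cushion − low point = $700.89 − (-$5,607.12) = $6,308.01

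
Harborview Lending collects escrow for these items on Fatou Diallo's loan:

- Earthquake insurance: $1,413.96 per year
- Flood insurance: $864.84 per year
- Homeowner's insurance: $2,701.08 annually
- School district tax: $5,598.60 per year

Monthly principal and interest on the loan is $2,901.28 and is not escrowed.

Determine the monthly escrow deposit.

$881.54

Earthquake insurance = $1,413.96 per year
Flood insurance = $864.84 per year
Homeowner's insurance = $2,701.08 per year
School district tax = $5,598.60 per year
Yearly total = $1,413.96 + $864.84 + $2,701.08 + $5,598.60 = $10,578.48
Monthly = $10,578.48 ÷ 12 = $881.54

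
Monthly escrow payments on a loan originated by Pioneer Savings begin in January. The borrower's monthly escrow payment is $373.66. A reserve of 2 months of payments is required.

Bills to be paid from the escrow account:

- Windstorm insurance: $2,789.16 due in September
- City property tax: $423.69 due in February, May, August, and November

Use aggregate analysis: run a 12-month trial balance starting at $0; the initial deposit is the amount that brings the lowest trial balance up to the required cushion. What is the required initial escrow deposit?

$1,444.61

Cushion = 2 × $373.66 = $747.32
Trial balance (start $0, +$373.66 each month, − disbursements):
  Jan: +$373.66 → $373.66
  Feb: +$373.66 − $423.69 → $323.63
  Mar: +$373.66 → $697.29
  Apr: +$373.66 → $1,070.95
  May: +$373.66 − $423.69 → $1,020.92
  Jun: +$373.66 → $1,394.58
  Jul: +$373.66 → $1,768.24
  Aug: +$373.66 − $423.69 → $1,718.21
  Sep: +$373.66 − $2,789.16 → -$697.29
  Oct: +$373.66 → -$323.63
  Nov: +$373.66 − $423.69 → -$373.66
  Dec: +$373.66 → $0.00
Lowest trial balance = -$697.29 (Sep)
Initial deposit = cushion − low point = $747.32 − (-$697.29) = $1,444.61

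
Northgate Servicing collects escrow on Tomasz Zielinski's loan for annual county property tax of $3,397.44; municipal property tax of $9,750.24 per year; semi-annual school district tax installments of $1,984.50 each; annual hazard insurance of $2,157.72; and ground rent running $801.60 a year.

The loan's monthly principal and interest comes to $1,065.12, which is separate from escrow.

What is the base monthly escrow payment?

County property tax — $3,397.44
Municipal property tax — $9,750.24
School district tax — $1,984.50 × 2 = $3,969.00
Hazard insurance — $2,157.72
Ground rent — $801.60
Annual escrow total = $3,397.44 + $9,750.24 + $3,969.00 + $2,157.72 + $801.60 = $20,076.00
Monthly escrow = $20,076.00 / 12 = $1,673.00

$1,673.00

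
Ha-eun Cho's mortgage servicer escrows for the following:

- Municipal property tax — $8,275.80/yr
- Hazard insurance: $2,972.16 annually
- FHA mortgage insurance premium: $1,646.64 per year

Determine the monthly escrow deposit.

Municipal property tax — $8,275.80
Hazard insurance — $2,972.16
FHA mortgage insurance premium — $1,646.64
Annual escrow total = $8,275.80 + $2,972.16 + $1,646.64 = $12,894.60
Base monthly escrow = $12,894.60 / 12 = $1,074.55

$1,074.55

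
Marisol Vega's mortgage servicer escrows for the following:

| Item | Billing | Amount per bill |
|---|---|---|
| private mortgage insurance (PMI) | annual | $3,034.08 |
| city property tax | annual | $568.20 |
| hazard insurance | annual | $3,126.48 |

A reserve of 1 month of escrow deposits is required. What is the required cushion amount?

Private mortgage insurance (PMI) = $3,034.08
City property tax = $568.20
Hazard insurance = $3,126.48
Combined annual = $6,728.76
Base monthly escrow = $6,728.76 / 12 = $560.73
Cushion = 1 × $560.73 = $560.73

$560.73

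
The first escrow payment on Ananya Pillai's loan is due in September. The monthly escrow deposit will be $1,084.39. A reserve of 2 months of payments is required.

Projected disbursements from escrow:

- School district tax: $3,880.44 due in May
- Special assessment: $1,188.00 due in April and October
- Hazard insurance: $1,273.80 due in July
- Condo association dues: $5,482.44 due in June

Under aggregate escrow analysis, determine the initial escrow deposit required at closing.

$3,253.17

Cushion = 2 × $1,084.39 = $2,168.78
Trial balance (start $0, +$1,084.39 each month, − disbursements):
  Sep: +$1,084.39 → $1,084.39
  Oct: +$1,084.39 − $1,188.00 → $980.78
  Nov: +$1,084.39 → $2,065.17
  Dec: +$1,084.39 → $3,149.56
  Jan: +$1,084.39 → $4,233.95
  Feb: +$1,084.39 → $5,318.34
  Mar: +$1,084.39 → $6,402.73
  Apr: +$1,084.39 − $1,188.00 → $6,299.12
  May: +$1,084.39 − $3,880.44 → $3,503.07
  Jun: +$1,084.39 − $5,482.44 → -$894.98
  Jul: +$1,084.39 − $1,273.80 → -$1,084.39
  Aug: +$1,084.39 → $0.00
Lowest trial balance = -$1,084.39 (Jul)
Initial deposit = cushion − low point = $2,168.78 − (-$1,084.39) = $3,253.17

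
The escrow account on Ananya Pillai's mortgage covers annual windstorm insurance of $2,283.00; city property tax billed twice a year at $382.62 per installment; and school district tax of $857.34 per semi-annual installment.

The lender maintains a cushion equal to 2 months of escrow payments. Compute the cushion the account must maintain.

$793.82

Windstorm insurance = $2,283.00 annually
City property tax = $382.62 × 2 = $765.24 annually
School district tax = $857.34 × 2 = $1,714.68 annually
Yearly total = $4,762.92
Base monthly escrow = $4,762.92 ÷ 12 = $396.91
Reserve = 2 × $396.91 = $793.82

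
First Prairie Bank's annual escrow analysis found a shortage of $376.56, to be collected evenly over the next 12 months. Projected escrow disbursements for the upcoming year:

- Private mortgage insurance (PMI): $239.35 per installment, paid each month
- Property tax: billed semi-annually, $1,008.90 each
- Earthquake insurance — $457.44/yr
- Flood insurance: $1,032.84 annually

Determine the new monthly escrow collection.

$563.07

Private mortgage insurance (PMI) = $239.35 × 12 = $2,872.20 per year
Property tax = $1,008.90 × 2 = $2,017.80 per year
Earthquake insurance = $457.44 per year
Flood insurance = $1,032.84 per year
Yearly total = $2,872.20 + $2,017.80 + $457.44 + $1,032.84 = $6,380.28
Monthly = $6,380.28 ÷ 12 = $531.69
Shortage per month = $376.56 / 12 = $31.38
New monthly escrow = $531.69 + $31.38 = $563.07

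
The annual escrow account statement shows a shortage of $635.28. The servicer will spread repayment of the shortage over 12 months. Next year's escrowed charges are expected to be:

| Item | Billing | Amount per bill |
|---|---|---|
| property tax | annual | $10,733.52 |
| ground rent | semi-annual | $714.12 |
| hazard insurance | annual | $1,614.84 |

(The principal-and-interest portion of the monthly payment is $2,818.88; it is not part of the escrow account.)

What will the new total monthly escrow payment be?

Property tax = $10,733.52 annually
Ground rent = $714.12 × 2 = $1,428.24 annually
Hazard insurance = $1,614.84 annually
Annual escrow total = $13,776.60
Per month = $13,776.60 / 12 = $1,148.05
Shortage spread = $635.28 / 12 = $52.94/mo
Adjusted monthly = $1,148.05 + $52.94 = $1,200.99

$1,200.99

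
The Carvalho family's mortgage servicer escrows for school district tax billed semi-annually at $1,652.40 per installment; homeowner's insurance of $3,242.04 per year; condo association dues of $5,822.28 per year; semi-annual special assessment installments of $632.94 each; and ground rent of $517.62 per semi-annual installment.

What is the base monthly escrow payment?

$1,222.52

School district tax: $1,652.40 × 2 = $3,304.80 per year
Homeowner's insurance: $3,242.04 per year
Condo association dues: $5,822.28 per year
Special assessment: $632.94 × 2 = $1,265.88 per year
Ground rent: $517.62 × 2 = $1,035.24 per year
Total per year = $3,304.80 + $3,242.04 + $5,822.28 + $1,265.88 + $1,035.24 = $14,670.24
Per month = $14,670.24 / 12 = $1,222.52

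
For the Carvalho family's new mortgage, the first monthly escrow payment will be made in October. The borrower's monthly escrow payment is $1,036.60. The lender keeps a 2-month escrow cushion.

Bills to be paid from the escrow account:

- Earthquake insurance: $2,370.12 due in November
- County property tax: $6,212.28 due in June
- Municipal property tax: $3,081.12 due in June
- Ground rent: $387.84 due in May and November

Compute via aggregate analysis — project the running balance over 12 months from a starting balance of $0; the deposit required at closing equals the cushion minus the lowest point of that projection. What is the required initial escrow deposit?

$5,183.00

Cushion = 2 × $1,036.60 = $2,073.20
Trial balance (start $0, +$1,036.60 each month, − disbursements):
  Oct: +$1,036.60 → $1,036.60
  Nov: +$1,036.60 − $2,757.96 → -$684.76
  Dec: +$1,036.60 → $351.84
  Jan: +$1,036.60 → $1,388.44
  Feb: +$1,036.60 → $2,425.04
  Mar: +$1,036.60 → $3,461.64
  Apr: +$1,036.60 → $4,498.24
  May: +$1,036.60 − $387.84 → $5,147.00
  Jun: +$1,036.60 − $9,293.40 → -$3,109.80
  Jul: +$1,036.60 → -$2,073.20
  Aug: +$1,036.60 → -$1,036.60
  Sep: +$1,036.60 → $0.00
Lowest trial balance = -$3,109.80 (Jun)
Initial deposit = cushion − low point = $2,073.20 − (-$3,109.80) = $5,183.00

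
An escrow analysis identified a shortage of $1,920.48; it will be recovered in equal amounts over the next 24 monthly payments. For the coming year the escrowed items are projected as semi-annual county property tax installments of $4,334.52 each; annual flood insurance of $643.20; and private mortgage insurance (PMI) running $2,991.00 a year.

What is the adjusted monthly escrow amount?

$1,105.29

County property tax = $4,334.52 × 2 = $8,669.04 per year
Flood insurance = $643.20 per year
Private mortgage insurance (PMI) = $2,991.00 per year
Combined annual = $12,303.24
Base monthly escrow = $12,303.24 / 12 = $1,025.27
Shortage spread = $1,920.48 / 24 = $80.02/mo
New monthly escrow = $1,025.27 + $80.02 = $1,105.29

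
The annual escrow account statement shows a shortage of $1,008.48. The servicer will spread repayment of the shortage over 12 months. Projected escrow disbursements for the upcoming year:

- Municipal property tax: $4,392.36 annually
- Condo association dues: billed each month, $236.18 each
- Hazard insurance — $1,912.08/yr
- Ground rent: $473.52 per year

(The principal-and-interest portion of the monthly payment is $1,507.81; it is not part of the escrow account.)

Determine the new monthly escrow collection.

$885.05

Municipal property tax — $4,392.36/yr
Condo association dues — $236.18 × 12 = $2,834.16/yr
Hazard insurance — $1,912.08/yr
Ground rent — $473.52/yr
Total per year = $4,392.36 + $2,834.16 + $1,912.08 + $473.52 = $9,612.12
Monthly = $9,612.12 ÷ 12 = $801.01
Shortage spread = $1,008.48 ÷ 12 = $84.04/mo
New monthly escrow = $801.01 + $84.04 = $885.05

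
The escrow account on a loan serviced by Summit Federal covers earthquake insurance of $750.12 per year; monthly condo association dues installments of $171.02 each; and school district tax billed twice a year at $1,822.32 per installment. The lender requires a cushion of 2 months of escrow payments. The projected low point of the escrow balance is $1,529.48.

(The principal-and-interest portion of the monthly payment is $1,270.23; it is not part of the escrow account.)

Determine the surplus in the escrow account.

$454.98

Earthquake insurance — $750.12/yr
Condo association dues — $171.02 × 12 = $2,052.24/yr
School district tax — $1,822.32 × 2 = $3,644.64/yr
Total per year = $750.12 + $2,052.24 + $3,644.64 = $6,447.00
Monthly escrow = $6,447.00 ÷ 12 = $537.25
Required reserve = 2 × $537.25 = $1,074.50
Excess over cushion: $1,529.48 − $1,074.50 = $454.98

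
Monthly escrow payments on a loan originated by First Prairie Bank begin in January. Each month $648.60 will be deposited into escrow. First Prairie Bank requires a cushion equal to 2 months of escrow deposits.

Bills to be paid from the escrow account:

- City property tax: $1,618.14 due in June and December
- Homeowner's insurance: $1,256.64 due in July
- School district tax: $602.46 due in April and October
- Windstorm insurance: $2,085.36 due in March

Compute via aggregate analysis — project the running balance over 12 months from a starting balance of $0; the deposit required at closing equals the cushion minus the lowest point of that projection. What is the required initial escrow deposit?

Cushion = 2 × $648.60 = $1,297.20
Trial balance (start $0, +$648.60 each month, − disbursements):
  Jan: +$648.60 → $648.60
  Feb: +$648.60 → $1,297.20
  Mar: +$648.60 − $2,085.36 → -$139.56
  Apr: +$648.60 − $602.46 → -$93.42
  May: +$648.60 → $555.18
  Jun: +$648.60 − $1,618.14 → -$414.36
  Jul: +$648.60 − $1,256.64 → -$1,022.40
  Aug: +$648.60 → -$373.80
  Sep: +$648.60 → $274.80
  Oct: +$648.60 − $602.46 → $320.94
  Nov: +$648.60 → $969.54
  Dec: +$648.60 − $1,618.14 → $0.00
Lowest trial balance = -$1,022.40 (Jul)
Initial deposit = cushion − low point = $1,297.20 − (-$1,022.40) = $2,319.60

$2,319.60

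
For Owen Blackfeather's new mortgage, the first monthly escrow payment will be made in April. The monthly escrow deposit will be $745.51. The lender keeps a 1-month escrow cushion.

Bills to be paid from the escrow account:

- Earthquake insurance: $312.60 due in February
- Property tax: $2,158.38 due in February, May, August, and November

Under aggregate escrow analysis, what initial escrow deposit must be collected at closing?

$1,491.02

Cushion = 1 × $745.51 = $745.51
Trial balance (start $0, +$745.51 each month, − disbursements):
  Apr: +$745.51 → $745.51
  May: +$745.51 − $2,158.38 → -$667.36
  Jun: +$745.51 → $78.15
  Jul: +$745.51 → $823.66
  Aug: +$745.51 − $2,158.38 → -$589.21
  Sep: +$745.51 → $156.30
  Oct: +$745.51 → $901.81
  Nov: +$745.51 − $2,158.38 → -$511.06
  Dec: +$745.51 → $234.45
  Jan: +$745.51 → $979.96
  Feb: +$745.51 − $2,470.98 → -$745.51
  Mar: +$745.51 → $0.00
Lowest trial balance = -$745.51 (Feb)
Initial deposit = cushion − low point = $745.51 − (-$745.51) = $1,491.02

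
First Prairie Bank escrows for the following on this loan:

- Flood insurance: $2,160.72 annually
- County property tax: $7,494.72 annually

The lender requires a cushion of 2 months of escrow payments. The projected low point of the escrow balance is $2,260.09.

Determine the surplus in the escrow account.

$650.85

Flood insurance — $2,160.72 per year
County property tax — $7,494.72 per year
Total annual escrow = $9,655.44
Base monthly escrow = $9,655.44 / 12 = $804.62
Required cushion = 2 × $804.62 = $1,609.24
Excess over cushion: $2,260.09 − $1,609.24 = $650.85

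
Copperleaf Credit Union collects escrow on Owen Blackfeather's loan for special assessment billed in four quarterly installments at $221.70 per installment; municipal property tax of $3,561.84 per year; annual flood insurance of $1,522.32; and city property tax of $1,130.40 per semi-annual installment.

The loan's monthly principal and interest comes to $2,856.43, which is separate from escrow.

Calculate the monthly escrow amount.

Special assessment — $221.70 × 4 = $886.80 annually
Municipal property tax — $3,561.84 annually
Flood insurance — $1,522.32 annually
City property tax — $1,130.40 × 2 = $2,260.80 annually
Annual escrow total = $8,231.76
Per month = $8,231.76 ÷ 12 = $685.98

$685.98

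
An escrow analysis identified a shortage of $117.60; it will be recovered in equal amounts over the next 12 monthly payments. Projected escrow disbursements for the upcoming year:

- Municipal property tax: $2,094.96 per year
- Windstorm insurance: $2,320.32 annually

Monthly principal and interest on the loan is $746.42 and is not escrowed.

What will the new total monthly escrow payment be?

Municipal property tax: $2,094.96 per year
Windstorm insurance: $2,320.32 per year
Combined annual = $4,415.28
Monthly escrow = $4,415.28 ÷ 12 = $367.94
Shortage per month = $117.60 ÷ 12 = $9.80
Adjusted monthly = $367.94 + $9.80 = $377.74

$377.74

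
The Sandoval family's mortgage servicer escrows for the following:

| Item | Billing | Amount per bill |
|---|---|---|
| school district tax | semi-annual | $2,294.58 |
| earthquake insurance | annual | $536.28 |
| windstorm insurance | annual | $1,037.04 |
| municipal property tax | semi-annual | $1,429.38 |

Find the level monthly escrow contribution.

$751.77

School district tax = $2,294.58 × 2 = $4,589.16/yr
Earthquake insurance = $536.28/yr
Windstorm insurance = $1,037.04/yr
Municipal property tax = $1,429.38 × 2 = $2,858.76/yr
Annual escrow total = $4,589.16 + $536.28 + $1,037.04 + $2,858.76 = $9,021.24
Monthly = $9,021.24 ÷ 12 = $751.77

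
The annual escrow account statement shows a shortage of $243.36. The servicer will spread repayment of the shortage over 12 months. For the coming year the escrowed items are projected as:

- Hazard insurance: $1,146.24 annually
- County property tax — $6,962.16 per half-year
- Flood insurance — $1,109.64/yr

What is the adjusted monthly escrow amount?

Hazard insurance — $1,146.24/yr
County property tax — $6,962.16 × 2 = $13,924.32/yr
Flood insurance — $1,109.64/yr
Annual escrow total = $1,146.24 + $13,924.32 + $1,109.64 = $16,180.20
Monthly escrow = $16,180.20 ÷ 12 = $1,348.35
Shortage per month = $243.36 ÷ 12 = $20.28
Adjusted monthly = $1,348.35 + $20.28 = $1,368.63

$1,368.63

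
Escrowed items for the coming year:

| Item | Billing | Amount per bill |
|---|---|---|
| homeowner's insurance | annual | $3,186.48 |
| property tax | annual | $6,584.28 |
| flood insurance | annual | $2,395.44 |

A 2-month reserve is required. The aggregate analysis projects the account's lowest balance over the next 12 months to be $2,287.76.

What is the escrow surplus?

$260.06

Homeowner's insurance: $3,186.48/yr
Property tax: $6,584.28/yr
Flood insurance: $2,395.44/yr
Yearly total = $3,186.48 + $6,584.28 + $2,395.44 = $12,166.20
Monthly escrow = $12,166.20 ÷ 12 = $1,013.85
Required cushion = 2 × $1,013.85 = $2,027.70
Surplus = $2,287.76 − $2,027.70 = $260.06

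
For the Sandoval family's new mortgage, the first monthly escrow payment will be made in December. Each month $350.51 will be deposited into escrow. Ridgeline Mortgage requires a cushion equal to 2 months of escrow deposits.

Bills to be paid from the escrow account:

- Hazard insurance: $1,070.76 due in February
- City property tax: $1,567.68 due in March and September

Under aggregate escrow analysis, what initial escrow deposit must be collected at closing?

Cushion = 2 × $350.51 = $701.02
Trial balance (start $0, +$350.51 each month, − disbursements):
  Dec: +$350.51 → $350.51
  Jan: +$350.51 → $701.02
  Feb: +$350.51 − $1,070.76 → -$19.23
  Mar: +$350.51 − $1,567.68 → -$1,236.40
  Apr: +$350.51 → -$885.89
  May: +$350.51 → -$535.38
  Jun: +$350.51 → -$184.87
  Jul: +$350.51 → $165.64
  Aug: +$350.51 → $516.15
  Sep: +$350.51 − $1,567.68 → -$701.02
  Oct: +$350.51 → -$350.51
  Nov: +$350.51 → $0.00
Lowest trial balance = -$1,236.40 (Mar)
Initial deposit = cushion − low point = $701.02 − (-$1,236.40) = $1,937.42

$1,937.42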